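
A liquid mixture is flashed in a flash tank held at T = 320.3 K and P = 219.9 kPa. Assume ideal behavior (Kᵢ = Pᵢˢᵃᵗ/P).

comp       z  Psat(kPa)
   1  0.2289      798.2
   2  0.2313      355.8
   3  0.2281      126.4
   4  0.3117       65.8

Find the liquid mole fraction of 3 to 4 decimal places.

x_3 = 0.2727

Raoult's law: Kᵢ = Pᵢˢᵃᵗ/P = Pᵢˢᵃᵗ/219.9.
  K_1 = 798.2/219.9 = 3.629832, K_2 = 355.8/219.9 = 1.618008, K_3 = 126.4/219.9 = 0.574807, K_4 = 65.8/219.9 = 0.299227
Newton–Raphson from V/F = 0.5:
  V/F = 0.5000: g = -0.09018, g' = -0.7762 → V/F = 0.3838
  V/F = 0.3838: g = 0.00042, g' = -0.7951 → V/F = 0.3843
Converged at V/F = 0.3843.
Compositions from xᵢ = zᵢ/(1+V/F(Kᵢ−1)), yᵢ = Kᵢxᵢ:
  1: x = 0.1138, y = 0.4132
  2: x = 0.1869, y = 0.3024
  3: x = 0.2727, y = 0.1567
  4: x = 0.4266, y = 0.1277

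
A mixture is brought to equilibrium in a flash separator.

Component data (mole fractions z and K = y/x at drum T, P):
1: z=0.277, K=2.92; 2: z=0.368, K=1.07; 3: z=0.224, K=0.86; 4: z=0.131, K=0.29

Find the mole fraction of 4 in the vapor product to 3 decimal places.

Let ψ = V/F and solve Σ zᵢ(Kᵢ−1)/(1+ψ(Kᵢ−1)) = 0.
g(0) = ΣzᵢKᵢ − 1 = 0.433 and g(1) = 1 − Σzᵢ/Kᵢ = -0.151, so a root lies in (0, 1).
Newton–Raphson from ψ = 0.56:
  ψ = 0.560: g = 0.0926, g' = -0.426 → ψ = 0.778
  ψ = 0.778: g = -0.0050, g' = -0.501 → ψ = 0.767
Converged at ψ = 0.767.
Compositions from xᵢ = zᵢ/(1+ψ(Kᵢ−1)), yᵢ = Kᵢxᵢ:
  1: x = 0.112, y = 0.327
  2: x = 0.349, y = 0.374
  3: x = 0.251, y = 0.216
  4: x = 0.288, y = 0.083

y_4 = 0.083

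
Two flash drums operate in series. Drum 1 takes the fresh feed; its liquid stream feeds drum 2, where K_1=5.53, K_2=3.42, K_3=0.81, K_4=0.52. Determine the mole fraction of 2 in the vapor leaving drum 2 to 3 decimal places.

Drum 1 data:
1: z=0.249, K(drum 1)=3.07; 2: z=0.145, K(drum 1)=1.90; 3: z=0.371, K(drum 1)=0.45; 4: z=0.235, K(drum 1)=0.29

y_2 (drum 2) = 0.156

Drum 1:
Rachford–Rice: g(ψ₁) = Σ zᵢ(Kᵢ−1)/(1+ψ₁(Kᵢ−1)) = 0.
Check two-phase: ΣzᵢKᵢ = 1.275 > 1 and Σzᵢ/Kᵢ = 1.792 > 1, so g(0) = 0.275 > 0 and g(1) = -0.792 < 0.
Newton iteration, ψ₁⁰ = 0.5:
  ψ₁ = 0.500: g = -0.1968, g' = -0.812 → ψ₁ = 0.258
Converged at ψ₁ = 0.258.
Drum-1 compositions:
  1: x = 0.162, y = 0.498
  2: x = 0.118, y = 0.224
  3: x = 0.432, y = 0.195
  4: x = 0.288, y = 0.083
Drum-2 feed = drum-1 liquid: z₂ = (0.1624, 0.1177, 0.4323, 0.2877).
Drum 2:
Rachford–Rice: g(ψ₂) = Σ zᵢ(Kᵢ−1)/(1+ψ₂(Kᵢ−1)) = 0.
Check two-phase: ΣzᵢKᵢ = 1.800 > 1 and Σzᵢ/Kᵢ = 1.151 > 1, so g(0) = 0.800 > 0 and g(1) = -0.151 < 0.
Iterate (Newton) starting at ψ₂ = 0.5:
  ψ₂ = 0.500: g = 0.0817, g' = -0.587 → ψ₂ = 0.639
  ψ₂ = 0.639: g = 0.0080, g' = -0.484 → ψ₂ = 0.656
Converged at ψ₂ = 0.656.
  1: x = 0.041, y = 0.226
  2: x = 0.045, y = 0.156
  3: x = 0.494, y = 0.400
  4: x = 0.420, y = 0.218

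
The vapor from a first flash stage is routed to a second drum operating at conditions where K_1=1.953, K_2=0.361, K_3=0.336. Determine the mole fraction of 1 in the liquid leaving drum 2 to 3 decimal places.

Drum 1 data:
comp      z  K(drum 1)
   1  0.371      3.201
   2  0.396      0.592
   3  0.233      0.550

x_1 (drum 2) = 0.405

Drum 1:
Newton–Raphson from ψ₁ = 0.59:
  ψ₁ = 0.590: g = -0.0003, g' = -0.542 → ψ₁ = 0.589
Converged at ψ₁ = 0.589.
Drum-1 compositions:
  1: x = 0.161, y = 0.517
  2: x = 0.521, y = 0.309
  3: x = 0.317, y = 0.174
Drum-2 feed = drum-1 vapor: z₂ = (0.5169, 0.3087, 0.1744).
Drum 2:
Iterate (Newton) starting at ψ₂ = 0.5:
  ψ₂ = 0.500: g = -0.1296, g' = -0.660 → ψ₂ = 0.304
  ψ₂ = 0.304: g = -0.0077, g' = -0.597 → ψ₂ = 0.291
Converged at ψ₂ = 0.291.
  1: x = 0.405, y = 0.791
  2: x = 0.379, y = 0.137
  3: x = 0.216, y = 0.073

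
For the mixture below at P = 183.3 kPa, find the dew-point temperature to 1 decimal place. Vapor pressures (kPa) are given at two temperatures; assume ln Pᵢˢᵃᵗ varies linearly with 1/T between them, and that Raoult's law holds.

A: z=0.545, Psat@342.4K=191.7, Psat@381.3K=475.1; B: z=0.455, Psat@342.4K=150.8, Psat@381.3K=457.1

T = 344.9 K

Dew-point temperature: Σzᵢ·P/Pᵢˢᵃᵗ(T) = 1. Interpolate ln Pᵢˢᵃᵗ = aᵢ + bᵢ/T.
  T = 342.4 K: ΣzᵢP/Pᵢˢᵃᵗ = 1.0742
  T = 381.3 K: ΣzᵢP/Pᵢˢᵃᵗ = 0.3927
  T = 361.9 K: ΣzᵢP/Pᵢˢᵃᵗ = 0.6306
  T = 352.1 K: ΣzᵢP/Pᵢˢᵃᵗ = 0.8178
  T = 347.2 K: ΣzᵢP/Pᵢˢᵃᵗ = 0.9367
  T = 344.8 K: ΣzᵢP/Pᵢˢᵃᵗ = 1.0026
Interpolating between 344.8 K and 347.2 K gives T ≈ 344.9 K.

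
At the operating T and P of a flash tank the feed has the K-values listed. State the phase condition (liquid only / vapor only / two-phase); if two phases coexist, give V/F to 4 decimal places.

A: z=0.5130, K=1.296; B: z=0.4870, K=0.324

liquid only

ΣzᵢKᵢ = 0.8226; Σzᵢ/Kᵢ = 1.8989.
Since ΣzᵢKᵢ < 1 the mixture is below its bubble point — single liquid phase.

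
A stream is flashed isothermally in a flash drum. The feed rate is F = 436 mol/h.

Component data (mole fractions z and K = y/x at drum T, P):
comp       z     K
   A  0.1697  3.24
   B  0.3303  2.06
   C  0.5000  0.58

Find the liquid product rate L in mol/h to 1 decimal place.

Material balance + equilibrium reduce to Σ zᵢ(Kᵢ−1)/(1+V/F(Kᵢ−1)) = 0.
Feasibility: ΣzᵢKᵢ = 1.5202, Σzᵢ/Kᵢ = 1.0748 — both > 1, two phases present.
Iterate (Newton) starting at V/F = 0.5:
  V/F = 0.5000: g = 0.14232, g' = -0.4893 → V/F = 0.7909
  V/F = 0.7909: g = 0.01317, g' = -0.4184 → V/F = 0.8223
  V/F = 0.8223: g = 0.00002, g' = -0.4172 → V/F = 0.8224
Converged at V/F = 0.8224.
Then V = V/F·F = 0.8224·436 = 358.6 mol/h and L = F − V = 77.4 mol/h.

L = 77.4 mol/h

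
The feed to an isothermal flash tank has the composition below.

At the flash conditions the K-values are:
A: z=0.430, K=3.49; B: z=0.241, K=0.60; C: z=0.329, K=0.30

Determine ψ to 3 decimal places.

Rachford–Rice: g(ψ) = Σ zᵢ(Kᵢ−1)/(1+ψ(Kᵢ−1)) = 0.
g(0) = ΣzᵢKᵢ − 1 = 0.744 and g(1) = 1 − Σzᵢ/Kᵢ = -0.622, so a root lies in (0, 1).
Iterate (Newton) starting at ψ = 0.31:
  ψ = 0.310: g = 0.2001, g' = -1.162 → ψ = 0.482
  ψ = 0.482: g = 0.0195, g' = -0.977 → ψ = 0.502
Converged at ψ = 0.502.

ψ = 0.502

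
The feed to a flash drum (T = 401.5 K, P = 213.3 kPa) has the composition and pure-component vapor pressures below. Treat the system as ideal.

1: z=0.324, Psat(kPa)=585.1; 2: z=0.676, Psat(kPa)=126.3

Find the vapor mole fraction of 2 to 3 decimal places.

Raoult's law: Kᵢ = Pᵢˢᵃᵗ/P = Pᵢˢᵃᵗ/213.3.
  K_1 = 585.1/213.3 = 2.74308, K_2 = 126.3/213.3 = 0.59212
Newton–Raphson from V/F = 0.5:
  V/F = 0.500: g = -0.0446, g' = -0.459 → V/F = 0.403
  V/F = 0.403: g = 0.0019, g' = -0.501 → V/F = 0.407
Converged at V/F = 0.407.
Compositions from xᵢ = zᵢ/(1+V/F(Kᵢ−1)), yᵢ = Kᵢxᵢ:
  1: x = 0.190, y = 0.520
  2: x = 0.810, y = 0.480

y_2 = 0.480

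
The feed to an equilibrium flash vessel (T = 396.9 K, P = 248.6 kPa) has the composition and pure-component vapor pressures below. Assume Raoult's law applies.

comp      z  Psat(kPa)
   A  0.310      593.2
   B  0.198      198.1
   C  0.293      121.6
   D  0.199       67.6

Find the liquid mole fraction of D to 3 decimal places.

Raoult's law: Kᵢ = Pᵢˢᵃᵗ/P = Pᵢˢᵃᵗ/248.6.
  K_A = 593.2/248.6 = 2.38616, K_B = 198.1/248.6 = 0.79686, K_C = 121.6/248.6 = 0.48914, K_D = 67.6/248.6 = 0.27192
Material balance + equilibrium reduce to Σ zᵢ(Kᵢ−1)/(1+ψ(Kᵢ−1)) = 0.
g(0) = ΣzᵢKᵢ − 1 = 0.095 and g(1) = 1 − Σzᵢ/Kᵢ = -0.709, so a root lies in (0, 1).
Newton–Raphson from ψ = 0.36:
  ψ = 0.360: g = -0.1365, g' = -0.583 → ψ = 0.126
  ψ = 0.126: g = 0.0051, g' = -0.656 → ψ = 0.134
Converged at ψ = 0.134.
Compositions from xᵢ = zᵢ/(1+ψ(Kᵢ−1)), yᵢ = Kᵢxᵢ:
  A: x = 0.262, y = 0.624
  B: x = 0.204, y = 0.162
  C: x = 0.314, y = 0.154
  D: x = 0.220, y = 0.060

x_D = 0.220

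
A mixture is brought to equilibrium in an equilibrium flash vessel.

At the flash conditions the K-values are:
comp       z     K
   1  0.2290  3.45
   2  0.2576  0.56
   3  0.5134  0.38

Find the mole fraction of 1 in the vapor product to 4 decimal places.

y_1 = 0.6424

Material balance + equilibrium reduce to Σ zᵢ(Kᵢ−1)/(1+V/F(Kᵢ−1)) = 0.
Check two-phase: ΣzᵢKᵢ = 1.1294 > 1 and Σzᵢ/Kᵢ = 1.8774 > 1, so g(0) = 0.1294 > 0 and g(1) = -0.8774 < 0.
Newton–Raphson from V/F = 0.6:
  V/F = 0.6000: g = -0.43371, g' = -0.8178 → V/F = 0.0696
  V/F = 0.0696: g = 0.02968, g' = -1.2717 → V/F = 0.0930
  V/F = 0.0930: g = 0.00100, g' = -1.1883 → V/F = 0.0938
Converged at V/F = 0.0938.
Compositions from xᵢ = zᵢ/(1+V/F(Kᵢ−1)), yᵢ = Kᵢxᵢ:
  1: x = 0.1862, y = 0.6424
  2: x = 0.2687, y = 0.1505
  3: x = 0.5451, y = 0.2071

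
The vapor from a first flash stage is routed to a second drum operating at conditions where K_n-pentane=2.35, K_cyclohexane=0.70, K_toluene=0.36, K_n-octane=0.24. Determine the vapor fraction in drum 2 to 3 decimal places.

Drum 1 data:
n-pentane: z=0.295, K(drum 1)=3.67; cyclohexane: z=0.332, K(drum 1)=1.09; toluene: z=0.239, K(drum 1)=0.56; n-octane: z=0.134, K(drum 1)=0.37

V/F (drum 2) = 0.317

Drum 1:
Newton–Raphson from ψ₁ = 0.5:
  ψ₁ = 0.500: g = 0.1079, g' = -0.578 → ψ₁ = 0.687
  ψ₁ = 0.687: g = 0.0066, g' = -0.525 → ψ₁ = 0.699
Converged at ψ₁ = 0.699.
Drum-1 compositions:
  n-pentane: x = 0.103, y = 0.378
  cyclohexane: x = 0.312, y = 0.340
  toluene: x = 0.345, y = 0.193
  n-octane: x = 0.240, y = 0.089
Drum-2 feed = drum-1 vapor: z₂ = (0.3776, 0.3405, 0.1933, 0.0886).
Drum 2:
Let ψ₂ = V/F and solve Σ zᵢ(Kᵢ−1)/(1+ψ₂(Kᵢ−1)) = 0.
g(0) = ΣzᵢKᵢ − 1 = 0.217 and g(1) = 1 − Σzᵢ/Kᵢ = -0.553, so a root lies in (0, 1).
Newton iteration, ψ₂⁰ = 0.5:
  ψ₂ = 0.500: g = -0.1064, g' = -0.592 → ψ₂ = 0.320
  ψ₂ = 0.320: g = -0.0018, g' = -0.588 → ψ₂ = 0.317
Converged at ψ₂ = 0.317.
  n-pentane: x = 0.264, y = 0.621
  cyclohexane: x = 0.376, y = 0.263
  toluene: x = 0.243, y = 0.087
  n-octane: x = 0.117, y = 0.028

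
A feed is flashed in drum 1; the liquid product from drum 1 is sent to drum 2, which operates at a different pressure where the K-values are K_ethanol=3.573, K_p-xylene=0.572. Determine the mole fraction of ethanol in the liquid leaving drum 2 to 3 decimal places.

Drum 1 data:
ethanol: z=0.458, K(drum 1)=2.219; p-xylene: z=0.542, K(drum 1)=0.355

Drum 1:
Material balance + equilibrium reduce to Σ zᵢ(Kᵢ−1)/(1+ψ₁(Kᵢ−1)) = 0.
g(0) = ΣzᵢKᵢ − 1 = 0.209 and g(1) = 1 − Σzᵢ/Kᵢ = -0.733, so a root lies in (0, 1).
Iterate (Newton) starting at ψ₁ = 0.5:
  ψ₁ = 0.500: g = -0.1691, g' = -0.754 → ψ₁ = 0.276
  ψ₁ = 0.276: g = -0.0073, g' = -0.715 → ψ₁ = 0.265
Converged at ψ₁ = 0.265.
Drum-1 compositions:
  ethanol: x = 0.346, y = 0.768
  p-xylene: x = 0.654, y = 0.232
Drum-2 feed = drum-1 liquid: z₂ = (0.3460, 0.6540).
Drum 2:
Let ψ₂ = V/F and solve Σ zᵢ(Kᵢ−1)/(1+ψ₂(Kᵢ−1)) = 0.
g(0) = ΣzᵢKᵢ − 1 = 0.610 and g(1) = 1 − Σzᵢ/Kᵢ = -0.240, so a root lies in (0, 1).
Newton iteration, ψ₂⁰ = 0.5:
  ψ₂ = 0.500: g = 0.0333, g' = -0.632 → ψ₂ = 0.553
  ψ₂ = 0.553: g = 0.0010, g' = -0.596 → ψ₂ = 0.554
Converged at ψ₂ = 0.554.
  ethanol: x = 0.143, y = 0.510
  p-xylene: x = 0.857, y = 0.490

x_ethanol (drum 2) = 0.143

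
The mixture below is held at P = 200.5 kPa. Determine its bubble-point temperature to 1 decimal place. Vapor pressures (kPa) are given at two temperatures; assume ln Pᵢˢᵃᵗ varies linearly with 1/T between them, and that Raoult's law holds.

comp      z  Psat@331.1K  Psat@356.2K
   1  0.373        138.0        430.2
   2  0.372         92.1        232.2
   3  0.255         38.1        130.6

T = 348.0 K

Bubble-point temperature: ΣzᵢPᵢˢᵃᵗ(T) = P. Interpolate ln Pᵢˢᵃᵗ = aᵢ + bᵢ/T.
  T = 331.1 K: ΣzᵢPᵢˢᵃᵗ = 95.45 kPa
  T = 356.2 K: ΣzᵢPᵢˢᵃᵗ = 280.15 kPa
  T = 343.6 K: ΣzᵢPᵢˢᵃᵗ = 166.16 kPa
  T = 349.9 K: ΣzᵢPᵢˢᵃᵗ = 216.69 kPa
  T = 346.8 K: ΣzᵢPᵢˢᵃᵗ = 190.36 kPa
  T = 348.4 K: ΣzᵢPᵢˢᵃᵗ = 203.58 kPa
Interpolating between 346.8 K and 348.4 K gives T ≈ 348.0 K.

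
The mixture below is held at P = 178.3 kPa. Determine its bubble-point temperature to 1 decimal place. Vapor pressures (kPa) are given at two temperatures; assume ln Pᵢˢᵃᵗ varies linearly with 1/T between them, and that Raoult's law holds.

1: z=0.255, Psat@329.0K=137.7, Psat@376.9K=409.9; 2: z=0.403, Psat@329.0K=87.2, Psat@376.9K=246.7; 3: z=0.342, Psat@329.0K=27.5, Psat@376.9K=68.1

T = 364.6 K

Bubble-point temperature: ΣzᵢPᵢˢᵃᵗ(T) = P. Interpolate ln Pᵢˢᵃᵗ = aᵢ + bᵢ/T.
  T = 329.0 K: ΣzᵢPᵢˢᵃᵗ = 79.66 kPa
  T = 376.9 K: ΣzᵢPᵢˢᵃᵗ = 227.23 kPa
  T = 352.9 K: ΣzᵢPᵢˢᵃᵗ = 139.21 kPa
  T = 364.9 K: ΣzᵢPᵢˢᵃᵗ = 179.28 kPa
  T = 358.9 K: ΣzᵢPᵢˢᵃᵗ = 158.31 kPa
  T = 361.9 K: ΣzᵢPᵢˢᵃᵗ = 168.56 kPa
  T = 363.4 K: ΣzᵢPᵢˢᵃᵗ = 173.86 kPa
Interpolating between 363.4 K and 364.9 K gives T ≈ 364.6 K.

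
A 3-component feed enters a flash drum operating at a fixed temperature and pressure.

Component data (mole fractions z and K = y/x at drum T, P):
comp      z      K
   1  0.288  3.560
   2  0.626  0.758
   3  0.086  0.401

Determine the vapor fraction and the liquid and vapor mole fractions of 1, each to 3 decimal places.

Material balance + equilibrium reduce to Σ zᵢ(Kᵢ−1)/(1+ψ(Kᵢ−1)) = 0.
Check two-phase: ΣzᵢKᵢ = 1.534 > 1 and Σzᵢ/Kᵢ = 1.121 > 1, so g(0) = 0.534 > 0 and g(1) = -0.121 < 0.
Newton–Raphson from ψ = 0.68:
  ψ = 0.680: g = 0.0008, g' = -0.392 → ψ = 0.682
Converged at ψ = 0.682.
Compositions from xᵢ = zᵢ/(1+ψ(Kᵢ−1)), yᵢ = Kᵢxᵢ:
  1: x = 0.105, y = 0.373
  2: x = 0.750, y = 0.568
  3: x = 0.145, y = 0.058

ψ = 0.682, x_1 = 0.105, y_1 = 0.373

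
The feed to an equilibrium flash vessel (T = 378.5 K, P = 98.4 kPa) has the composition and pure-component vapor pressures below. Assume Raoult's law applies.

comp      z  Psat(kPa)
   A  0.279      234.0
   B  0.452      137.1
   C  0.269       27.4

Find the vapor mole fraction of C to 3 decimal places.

y_C = 0.135

Raoult's law: Kᵢ = Pᵢˢᵃᵗ/P = Pᵢˢᵃᵗ/98.4.
  K_A = 234.0/98.4 = 2.37805, K_B = 137.1/98.4 = 1.39329, K_C = 27.4/98.4 = 0.27846
Material balance + equilibrium reduce to Σ zᵢ(Kᵢ−1)/(1+ψ(Kᵢ−1)) = 0.
Feasibility: ΣzᵢKᵢ = 1.368, Σzᵢ/Kᵢ = 1.408 — both > 1, two phases present.
Iterate (Newton) starting at ψ = 0.5:
  ψ = 0.500: g = 0.0725, g' = -0.577 → ψ = 0.626
  ψ = 0.626: g = -0.0047, g' = -0.663 → ψ = 0.619
Converged at ψ = 0.619.
Compositions from xᵢ = zᵢ/(1+ψ(Kᵢ−1)), yᵢ = Kᵢxᵢ:
  A: x = 0.151, y = 0.358
  B: x = 0.364, y = 0.507
  C: x = 0.486, y = 0.135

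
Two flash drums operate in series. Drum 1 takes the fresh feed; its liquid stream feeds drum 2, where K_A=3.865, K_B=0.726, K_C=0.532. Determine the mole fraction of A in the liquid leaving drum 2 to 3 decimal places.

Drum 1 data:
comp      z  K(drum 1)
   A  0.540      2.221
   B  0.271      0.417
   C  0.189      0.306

x_A (drum 2) = 0.113

Drum 1:
Rachford–Rice: g(ψ₁) = Σ zᵢ(Kᵢ−1)/(1+ψ₁(Kᵢ−1)) = 0.
Check two-phase: ΣzᵢKᵢ = 1.370 > 1 and Σzᵢ/Kᵢ = 1.511 > 1, so g(0) = 0.370 > 0 and g(1) = -0.511 < 0.
Newton iteration, ψ₁⁰ = 0.33:
  ψ₁ = 0.330: g = 0.1042, g' = -0.703 → ψ₁ = 0.478
  ψ₁ = 0.478: g = 0.0009, g' = -0.702 → ψ₁ = 0.479
Converged at ψ₁ = 0.479.
Drum-1 compositions:
  A: x = 0.341, y = 0.756
  B: x = 0.376, y = 0.157
  C: x = 0.283, y = 0.087
Drum-2 feed = drum-1 liquid: z₂ = (0.3406, 0.3761, 0.2833).
Drum 2:
Newton–Raphson from ψ₂ = 0.53:
  ψ₂ = 0.530: g = 0.0906, g' = -0.589 → ψ₂ = 0.684
  ψ₂ = 0.684: g = 0.0080, g' = -0.496 → ψ₂ = 0.700
Converged at ψ₂ = 0.700.
  A: x = 0.113, y = 0.438
  B: x = 0.465, y = 0.338
  C: x = 0.421, y = 0.224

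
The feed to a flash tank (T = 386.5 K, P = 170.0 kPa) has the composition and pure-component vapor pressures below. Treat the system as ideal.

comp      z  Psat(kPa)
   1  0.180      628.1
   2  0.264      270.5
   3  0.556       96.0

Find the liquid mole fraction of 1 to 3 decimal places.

x_1 = 0.073

Raoult's law: Kᵢ = Pᵢˢᵃᵗ/P = Pᵢˢᵃᵗ/170.0.
  K_1 = 628.1/170.0 = 3.69471, K_2 = 270.5/170.0 = 1.59118, K_3 = 96.0/170.0 = 0.56471
Let β = V/F and solve Σ zᵢ(Kᵢ−1)/(1+β(Kᵢ−1)) = 0.
Check two-phase: ΣzᵢKᵢ = 1.399 > 1 and Σzᵢ/Kᵢ = 1.199 > 1, so g(0) = 0.399 > 0 and g(1) = -0.199 < 0.
Newton iteration, β⁰ = 0.68:
  β = 0.680: g = -0.0612, g' = -0.422 → β = 0.535
  β = 0.535: g = 0.0017, g' = -0.451 → β = 0.539
Converged at β = 0.539.
Compositions from xᵢ = zᵢ/(1+β(Kᵢ−1)), yᵢ = Kᵢxᵢ:
  1: x = 0.073, y = 0.271
  2: x = 0.200, y = 0.319
  3: x = 0.726, y = 0.410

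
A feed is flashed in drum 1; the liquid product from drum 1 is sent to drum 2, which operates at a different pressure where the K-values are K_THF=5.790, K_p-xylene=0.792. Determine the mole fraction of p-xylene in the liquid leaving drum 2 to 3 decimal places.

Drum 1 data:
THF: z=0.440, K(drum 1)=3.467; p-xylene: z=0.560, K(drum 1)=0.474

Drum 1:
Binary case is linear: z₁(K₁−1)(1+ψ₁(K₂−1)) + z₂(K₂−1)(1+ψ₁(K₁−1)) = 0
⇒ ψ₁ = [z₁(K₁−1)+z₂(K₂−1)] / [−(K₁−1)(K₂−1)] = 0.7909/1.2976 = 0.610
Drum-1 compositions:
  THF: x = 0.176, y = 0.609
  p-xylene: x = 0.824, y = 0.391
Drum-2 feed = drum-1 liquid: z₂ = (0.1757, 0.8243).
Drum 2:
Binary case is linear: z₁(K₁−1)(1+ψ₂(K₂−1)) + z₂(K₂−1)(1+ψ₂(K₁−1)) = 0
⇒ ψ₂ = [z₁(K₁−1)+z₂(K₂−1)] / [−(K₁−1)(K₂−1)] = 0.6704/0.9963 = 0.673
  THF: x = 0.042, y = 0.241
  p-xylene: x = 0.958, y = 0.759

x_p-xylene (drum 2) = 0.958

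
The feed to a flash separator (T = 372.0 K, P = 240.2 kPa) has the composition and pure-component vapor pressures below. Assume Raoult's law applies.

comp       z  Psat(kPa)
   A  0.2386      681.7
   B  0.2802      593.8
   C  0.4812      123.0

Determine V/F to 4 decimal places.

Raoult's law: Kᵢ = Pᵢˢᵃᵗ/P = Pᵢˢᵃᵗ/240.2.
  K_A = 681.7/240.2 = 2.838052, K_B = 593.8/240.2 = 2.472107, K_C = 123.0/240.2 = 0.512073
Newton–Raphson from V/F = 0.5:
  V/F = 0.5000: g = 0.15558, g' = -0.6208 → V/F = 0.7506
  V/F = 0.7506: g = 0.00978, g' = -0.5646 → V/F = 0.7679
Converged at V/F = 0.7679.

V/F = 0.7679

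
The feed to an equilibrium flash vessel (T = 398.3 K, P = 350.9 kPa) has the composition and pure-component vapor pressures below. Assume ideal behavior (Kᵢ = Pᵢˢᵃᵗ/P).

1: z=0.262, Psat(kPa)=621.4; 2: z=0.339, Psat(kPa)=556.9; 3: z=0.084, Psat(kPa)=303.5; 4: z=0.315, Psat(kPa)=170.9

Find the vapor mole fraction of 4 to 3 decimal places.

y_4 = 0.244

Raoult's law: Kᵢ = Pᵢˢᵃᵗ/P = Pᵢˢᵃᵗ/350.9.
  K_1 = 621.4/350.9 = 1.77087, K_2 = 556.9/350.9 = 1.58706, K_3 = 303.5/350.9 = 0.86492, K_4 = 170.9/350.9 = 0.48703
Let β = V/F and solve Σ zᵢ(Kᵢ−1)/(1+β(Kᵢ−1)) = 0.
Check two-phase: ΣzᵢKᵢ = 1.228 > 1 and Σzᵢ/Kᵢ = 1.105 > 1, so g(0) = 0.228 > 0 and g(1) = -0.105 < 0.
Newton iteration, β⁰ = 0.63:
  β = 0.630: g = 0.0301, g' = -0.316 → β = 0.725
  β = 0.725: g = -0.0008, g' = -0.334 → β = 0.723
Converged at β = 0.723.
Compositions from xᵢ = zᵢ/(1+β(Kᵢ−1)), yᵢ = Kᵢxᵢ:
  1: x = 0.168, y = 0.298
  2: x = 0.238, y = 0.378
  3: x = 0.093, y = 0.081
  4: x = 0.501, y = 0.244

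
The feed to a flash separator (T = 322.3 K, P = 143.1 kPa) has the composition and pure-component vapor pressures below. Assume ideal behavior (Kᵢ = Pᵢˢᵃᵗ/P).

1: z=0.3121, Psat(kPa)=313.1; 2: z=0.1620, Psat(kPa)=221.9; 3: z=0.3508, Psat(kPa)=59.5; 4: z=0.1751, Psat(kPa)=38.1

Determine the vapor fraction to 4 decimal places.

Raoult's law: Kᵢ = Pᵢˢᵃᵗ/P = Pᵢˢᵃᵗ/143.1.
  K_1 = 313.1/143.1 = 2.187980, K_2 = 221.9/143.1 = 1.550664, K_3 = 59.5/143.1 = 0.415793, K_4 = 38.1/143.1 = 0.266247
Let ψ = V/F and solve Σ zᵢ(Kᵢ−1)/(1+ψ(Kᵢ−1)) = 0.
Feasibility: ΣzᵢKᵢ = 1.1266, Σzᵢ/Kᵢ = 1.7485 — both > 1, two phases present.
Iterate (Newton) starting at ψ = 0.5:
  ψ = 0.5000: g = -0.18988, g' = -0.6777 → ψ = 0.2198
  ψ = 0.2198: g = -0.01474, g' = -0.6077 → ψ = 0.1955
  ψ = 0.1955: g = 0.00004, g' = -0.6112 → ψ = 0.1956
Converged at ψ = 0.1956.

ψ = 0.1956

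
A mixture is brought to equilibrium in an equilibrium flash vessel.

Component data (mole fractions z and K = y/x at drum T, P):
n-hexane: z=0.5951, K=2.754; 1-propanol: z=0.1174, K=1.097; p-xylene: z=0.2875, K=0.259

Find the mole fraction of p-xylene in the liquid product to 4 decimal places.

Rachford–Rice: g(V/F) = Σ zᵢ(Kᵢ−1)/(1+V/F(Kᵢ−1)) = 0.
Check two-phase: ΣzᵢKᵢ = 1.8422 > 1 and Σzᵢ/Kᵢ = 1.4331 > 1, so g(0) = 0.8422 > 0 and g(1) = -0.4331 < 0.
Iterate (Newton) starting at V/F = 0.5:
  V/F = 0.5000: g = 0.22854, g' = -0.9190 → V/F = 0.7487
  V/F = 0.7487: g = -0.01663, g' = -1.1395 → V/F = 0.7341
  V/F = 0.7341: g = -0.00022, g' = -1.1099 → V/F = 0.7339
Converged at V/F = 0.7339.
Compositions from xᵢ = zᵢ/(1+V/F(Kᵢ−1)), yᵢ = Kᵢxᵢ:
  n-hexane: x = 0.2602, y = 0.7165
  1-propanol: x = 0.1096, y = 0.1202
  p-xylene: x = 0.6302, y = 0.1632

x_p-xylene = 0.6302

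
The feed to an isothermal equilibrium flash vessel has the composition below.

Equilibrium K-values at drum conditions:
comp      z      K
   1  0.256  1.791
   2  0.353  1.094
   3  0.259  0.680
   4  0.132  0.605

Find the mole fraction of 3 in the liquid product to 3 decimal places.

x_3 = 0.319

Let β = V/F and solve Σ zᵢ(Kᵢ−1)/(1+β(Kᵢ−1)) = 0.
Check two-phase: ΣzᵢKᵢ = 1.101 > 1 and Σzᵢ/Kᵢ = 1.065 > 1, so g(0) = 0.101 > 0 and g(1) = -0.065 < 0.
Iterate (Newton) starting at β = 0.5:
  β = 0.500: g = 0.0132, g' = -0.155 → β = 0.585
  β = 0.585: g = 0.0001, g' = -0.153 → β = 0.586
Converged at β = 0.586.
Compositions from xᵢ = zᵢ/(1+β(Kᵢ−1)), yᵢ = Kᵢxᵢ:
  1: x = 0.175, y = 0.313
  2: x = 0.335, y = 0.366
  3: x = 0.319, y = 0.217
  4: x = 0.172, y = 0.104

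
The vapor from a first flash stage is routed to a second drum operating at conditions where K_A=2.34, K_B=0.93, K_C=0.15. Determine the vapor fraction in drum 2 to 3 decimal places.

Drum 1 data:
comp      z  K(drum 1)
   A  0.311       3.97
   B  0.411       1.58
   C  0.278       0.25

Drum 1:
Rachford–Rice: g(ψ₁) = Σ zᵢ(Kᵢ−1)/(1+ψ₁(Kᵢ−1)) = 0.
Check two-phase: ΣzᵢKᵢ = 1.954 > 1 and Σzᵢ/Kᵢ = 1.450 > 1, so g(0) = 0.954 > 0 and g(1) = -0.450 < 0.
Newton iteration, ψ₁⁰ = 0.51:
  ψ₁ = 0.510: g = 0.2136, g' = -0.926 → ψ₁ = 0.741
  ψ₁ = 0.741: g = -0.0136, g' = -1.127 → ψ₁ = 0.729
  ψ₁ = 0.729: g = -0.0002, g' = -1.102 → ψ₁ = 0.728
Converged at ψ₁ = 0.728.
Drum-1 compositions:
  A: x = 0.098, y = 0.390
  B: x = 0.289, y = 0.457
  C: x = 0.613, y = 0.153
Drum-2 feed = drum-1 vapor: z₂ = (0.3903, 0.4565, 0.1532).
Drum 2:
Rachford–Rice: g(ψ₂) = Σ zᵢ(Kᵢ−1)/(1+ψ₂(Kᵢ−1)) = 0.
g(0) = ΣzᵢKᵢ − 1 = 0.361 and g(1) = 1 − Σzᵢ/Kᵢ = -0.679, so a root lies in (0, 1).
Iterate (Newton) starting at ψ₂ = 0.53:
  ψ₂ = 0.530: g = 0.0357, g' = -0.609 → ψ₂ = 0.589
  ψ₂ = 0.589: g = -0.0015, g' = -0.665 → ψ₂ = 0.586
Converged at ψ₂ = 0.586.
  A: x = 0.219, y = 0.511
  B: x = 0.476, y = 0.443
  C: x = 0.305, y = 0.046

V/F (drum 2) = 0.586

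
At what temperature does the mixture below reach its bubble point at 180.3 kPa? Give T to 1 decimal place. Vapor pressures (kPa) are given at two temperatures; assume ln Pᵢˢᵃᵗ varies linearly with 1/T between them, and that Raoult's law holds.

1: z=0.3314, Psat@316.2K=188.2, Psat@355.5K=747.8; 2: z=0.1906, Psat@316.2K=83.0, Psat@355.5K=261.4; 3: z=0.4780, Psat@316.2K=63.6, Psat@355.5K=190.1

T = 330.8 K

Bubble-point temperature: ΣzᵢPᵢˢᵃᵗ(T) = P. Interpolate ln Pᵢˢᵃᵗ = aᵢ + bᵢ/T.
  T = 316.2 K: ΣzᵢPᵢˢᵃᵗ = 108.59 kPa
  T = 355.5 K: ΣzᵢPᵢˢᵃᵗ = 388.51 kPa
  T = 335.9 K: ΣzᵢPᵢˢᵃᵗ = 213.09 kPa
  T = 326.0 K: ΣzᵢPᵢˢᵃᵗ = 153.32 kPa
  T = 330.9 K: ΣzᵢPᵢˢᵃᵗ = 180.87 kPa
  T = 328.4 K: ΣzᵢPᵢˢᵃᵗ = 166.34 kPa
Interpolating between 328.4 K and 330.9 K gives T ≈ 330.8 K.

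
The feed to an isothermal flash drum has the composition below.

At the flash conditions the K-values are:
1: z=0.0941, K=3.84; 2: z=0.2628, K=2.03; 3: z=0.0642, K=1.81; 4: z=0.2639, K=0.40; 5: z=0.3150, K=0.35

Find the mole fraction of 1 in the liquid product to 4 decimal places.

x_1 = 0.0569

Material balance + equilibrium reduce to Σ zᵢ(Kᵢ−1)/(1+ψ(Kᵢ−1)) = 0.
Check two-phase: ΣzᵢKᵢ = 1.2268 > 1 and Σzᵢ/Kᵢ = 1.7492 > 1, so g(0) = 0.2268 > 0 and g(1) = -0.7492 < 0.
Iterate (Newton) starting at ψ = 0.5:
  ψ = 0.5000: g = -0.20342, g' = -0.7584 → ψ = 0.2318
  ψ = 0.2318: g = -0.00152, g' = -0.8002 → ψ = 0.2299
Converged at ψ = 0.2299.
Compositions from xᵢ = zᵢ/(1+ψ(Kᵢ−1)), yᵢ = Kᵢxᵢ:
  1: x = 0.0569, y = 0.2186
  2: x = 0.2125, y = 0.4314
  3: x = 0.0541, y = 0.0980
  4: x = 0.3061, y = 0.1224
  5: x = 0.3703, y = 0.1296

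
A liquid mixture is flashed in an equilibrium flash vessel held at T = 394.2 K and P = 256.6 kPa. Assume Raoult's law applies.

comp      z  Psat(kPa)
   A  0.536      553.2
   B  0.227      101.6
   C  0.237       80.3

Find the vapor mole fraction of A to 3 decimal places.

Raoult's law: Kᵢ = Pᵢˢᵃᵗ/P = Pᵢˢᵃᵗ/256.6.
  K_A = 553.2/256.6 = 2.15588, K_B = 101.6/256.6 = 0.39595, K_C = 80.3/256.6 = 0.31294
Newton–Raphson from β = 0.5:
  β = 0.500: g = -0.0519, g' = -0.717 → β = 0.428
  β = 0.428: g = -0.0009, g' = -0.696 → β = 0.426
Converged at β = 0.426.
Compositions from xᵢ = zᵢ/(1+β(Kᵢ−1)), yᵢ = Kᵢxᵢ:
  A: x = 0.359, y = 0.774
  B: x = 0.306, y = 0.121
  C: x = 0.335, y = 0.105

y_A = 0.774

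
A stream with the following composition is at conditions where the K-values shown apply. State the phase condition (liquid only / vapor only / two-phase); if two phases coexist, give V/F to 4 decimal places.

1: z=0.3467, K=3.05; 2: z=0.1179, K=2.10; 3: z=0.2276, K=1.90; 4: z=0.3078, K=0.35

ΣzᵢKᵢ = 1.8452; Σzᵢ/Kᵢ = 1.1690.
Both exceed 1, so a two-phase solution exists.
Let ψ = V/F and solve Σ zᵢ(Kᵢ−1)/(1+ψ(Kᵢ−1)) = 0.
Iterate (Newton) starting at ψ = 0.38:
  ψ = 0.3800: g = 0.37791, g' = -0.8630 → ψ = 0.8179
  ψ = 0.8179: g = 0.02463, g' = -0.8969 → ψ = 0.8453
  ψ = 0.8453: g = -0.00049, g' = -0.9335 → ψ = 0.8448
Converged at ψ = 0.8448.

two-phase, V/F = 0.8448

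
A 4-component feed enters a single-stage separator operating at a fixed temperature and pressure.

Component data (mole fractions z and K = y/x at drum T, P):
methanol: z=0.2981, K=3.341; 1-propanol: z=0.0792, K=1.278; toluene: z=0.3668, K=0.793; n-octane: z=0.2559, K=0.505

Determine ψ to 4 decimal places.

Let ψ = V/F and solve Σ zᵢ(Kᵢ−1)/(1+ψ(Kᵢ−1)) = 0.
Feasibility: ΣzᵢKᵢ = 1.5173, Σzᵢ/Kᵢ = 1.1205 — both > 1, two phases present.
Newton iteration, ψ⁰ = 0.5:
  ψ = 0.5000: g = 0.08782, g' = -0.4818 → ψ = 0.6823
  ψ = 0.6823: g = 0.00752, g' = -0.4108 → ψ = 0.7006
  ψ = 0.7006: g = 0.00003, g' = -0.4071 → ψ = 0.7007
Converged at ψ = 0.7007.

ψ = 0.7007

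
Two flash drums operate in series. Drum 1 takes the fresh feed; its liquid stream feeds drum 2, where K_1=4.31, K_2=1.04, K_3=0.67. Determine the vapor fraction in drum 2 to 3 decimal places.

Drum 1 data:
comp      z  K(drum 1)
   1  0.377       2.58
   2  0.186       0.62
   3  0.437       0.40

Drum 1:
Rachford–Rice: g(ψ₁) = Σ zᵢ(Kᵢ−1)/(1+ψ₁(Kᵢ−1)) = 0.
Feasibility: ΣzᵢKᵢ = 1.263, Σzᵢ/Kᵢ = 1.539 — both > 1, two phases present.
Iterate (Newton) starting at ψ₁ = 0.44:
  ψ₁ = 0.440: g = -0.0897, g' = -0.657 → ψ₁ = 0.303
  ψ₁ = 0.303: g = 0.0022, g' = -0.700 → ψ₁ = 0.307
Converged at ψ₁ = 0.307.
Drum-1 compositions:
  1: x = 0.254, y = 0.655
  2: x = 0.211, y = 0.131
  3: x = 0.535, y = 0.214
Drum-2 feed = drum-1 liquid: z₂ = (0.2540, 0.2105, 0.5355).
Drum 2:
Rachford–Rice: g(ψ₂) = Σ zᵢ(Kᵢ−1)/(1+ψ₂(Kᵢ−1)) = 0.
Feasibility: ΣzᵢKᵢ = 1.672, Σzᵢ/Kᵢ = 1.061 — both > 1, two phases present.
Iterate (Newton) starting at ψ₂ = 0.5:
  ψ₂ = 0.500: g = 0.1133, g' = -0.479 → ψ₂ = 0.737
  ψ₂ = 0.737: g = 0.0192, g' = -0.338 → ψ₂ = 0.794
  ψ₂ = 0.794: g = 0.0006, g' = -0.319 → ψ₂ = 0.795
Converged at ψ₂ = 0.795.
  1: x = 0.070, y = 0.301
  2: x = 0.204, y = 0.212
  3: x = 0.726, y = 0.486

V/F (drum 2) = 0.795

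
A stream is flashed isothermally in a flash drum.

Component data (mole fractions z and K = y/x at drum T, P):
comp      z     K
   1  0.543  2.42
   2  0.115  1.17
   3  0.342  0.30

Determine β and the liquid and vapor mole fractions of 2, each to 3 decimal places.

β = 0.626, x_2 = 0.104, y_2 = 0.122

Let β = V/F and solve Σ zᵢ(Kᵢ−1)/(1+β(Kᵢ−1)) = 0.
g(0) = ΣzᵢKᵢ − 1 = 0.551 and g(1) = 1 − Σzᵢ/Kᵢ = -0.463, so a root lies in (0, 1).
Newton–Raphson from β = 0.43:
  β = 0.430: g = 0.1545, g' = -0.768 → β = 0.631
  β = 0.631: g = -0.0046, g' = -0.845 → β = 0.626
Converged at β = 0.626.
Compositions from xᵢ = zᵢ/(1+β(Kᵢ−1)), yᵢ = Kᵢxᵢ:
  1: x = 0.288, y = 0.696
  2: x = 0.104, y = 0.122
  3: x = 0.609, y = 0.183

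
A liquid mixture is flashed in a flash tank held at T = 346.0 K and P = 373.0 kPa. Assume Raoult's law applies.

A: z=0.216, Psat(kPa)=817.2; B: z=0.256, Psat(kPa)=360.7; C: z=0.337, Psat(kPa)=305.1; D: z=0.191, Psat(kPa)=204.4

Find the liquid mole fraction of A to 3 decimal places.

Raoult's law: Kᵢ = Pᵢˢᵃᵗ/P = Pᵢˢᵃᵗ/373.0.
  K_A = 817.2/373.0 = 2.19088, K_B = 360.7/373.0 = 0.96702, K_C = 305.1/373.0 = 0.81796, K_D = 204.4/373.0 = 0.54799
Let β = V/F and solve Σ zᵢ(Kᵢ−1)/(1+β(Kᵢ−1)) = 0.
g(0) = ΣzᵢKᵢ − 1 = 0.101 and g(1) = 1 − Σzᵢ/Kᵢ = -0.124, so a root lies in (0, 1).
Newton iteration, β⁰ = 0.5:
  β = 0.500: g = -0.0264, g' = -0.199 → β = 0.368
  β = 0.368: g = 0.0011, g' = -0.217 → β = 0.373
Converged at β = 0.373.
Compositions from xᵢ = zᵢ/(1+β(Kᵢ−1)), yᵢ = Kᵢxᵢ:
  A: x = 0.150, y = 0.328
  B: x = 0.259, y = 0.251
  C: x = 0.362, y = 0.296
  D: x = 0.230, y = 0.126

x_A = 0.150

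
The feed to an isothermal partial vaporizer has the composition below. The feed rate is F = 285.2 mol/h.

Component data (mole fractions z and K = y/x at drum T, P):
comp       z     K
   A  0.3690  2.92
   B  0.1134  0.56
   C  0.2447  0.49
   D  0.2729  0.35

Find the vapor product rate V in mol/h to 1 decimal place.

V = 93.9 mol/h

Material balance + equilibrium reduce to Σ zᵢ(Kᵢ−1)/(1+β(Kᵢ−1)) = 0.
Check two-phase: ΣzᵢKᵢ = 1.3564 > 1 and Σzᵢ/Kᵢ = 1.6080 > 1, so g(0) = 0.3564 > 0 and g(1) = -0.6080 < 0.
Iterate (Newton) starting at β = 0.5:
  β = 0.5000: g = -0.13281, g' = -0.7579 → β = 0.3248
  β = 0.3248: g = 0.00373, g' = -0.8226 → β = 0.3293
Converged at β = 0.3293.
Then V = β·F = 0.3293·285.2 = 93.9 mol/h and L = F − V = 191.3 mol/h.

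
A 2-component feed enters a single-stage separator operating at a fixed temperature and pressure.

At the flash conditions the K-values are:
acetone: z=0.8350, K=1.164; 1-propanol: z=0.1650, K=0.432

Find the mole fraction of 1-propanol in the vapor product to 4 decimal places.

Material balance + equilibrium reduce to Σ zᵢ(Kᵢ−1)/(1+ψ(Kᵢ−1)) = 0.
g(0) = ΣzᵢKᵢ − 1 = 0.0432 and g(1) = 1 − Σzᵢ/Kᵢ = -0.0993, so a root lies in (0, 1).
Binary case is linear: z₁(K₁−1)(1+ψ(K₂−1)) + z₂(K₂−1)(1+ψ(K₁−1)) = 0
⇒ ψ = [z₁(K₁−1)+z₂(K₂−1)] / [−(K₁−1)(K₂−1)] = 0.04322/0.09315 = 0.4640
Compositions from xᵢ = zᵢ/(1+ψ(Kᵢ−1)), yᵢ = Kᵢxᵢ:
  acetone: x = 0.7760, y = 0.9032
  1-propanol: x = 0.2240, y = 0.0968

y_1-propanol = 0.0968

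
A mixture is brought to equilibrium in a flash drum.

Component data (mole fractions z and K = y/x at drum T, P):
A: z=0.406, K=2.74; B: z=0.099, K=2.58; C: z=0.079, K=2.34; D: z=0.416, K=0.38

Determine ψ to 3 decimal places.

ψ = 0.690

Iterate (Newton) starting at ψ = 0.36:
  ψ = 0.360: g = 0.2734, g' = -0.895 → ψ = 0.666
  ψ = 0.666: g = 0.0204, g' = -0.826 → ψ = 0.690
Converged at ψ = 0.690.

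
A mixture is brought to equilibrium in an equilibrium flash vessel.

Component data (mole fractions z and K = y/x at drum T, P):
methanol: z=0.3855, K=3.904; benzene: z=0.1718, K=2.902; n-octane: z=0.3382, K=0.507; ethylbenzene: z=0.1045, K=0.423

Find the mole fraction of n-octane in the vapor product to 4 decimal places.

Let β = V/F and solve Σ zᵢ(Kᵢ−1)/(1+β(Kᵢ−1)) = 0.
Check two-phase: ΣzᵢKᵢ = 2.2192 > 1 and Σzᵢ/Kᵢ = 1.0721 > 1, so g(0) = 1.2192 > 0 and g(1) = -0.0721 < 0.
Iterate (Newton) starting at β = 0.31:
  β = 0.3100: g = 0.52445, g' = -1.3124 → β = 0.7096
  β = 0.7096: g = 0.14628, g' = -0.7538 → β = 0.9037
  β = 0.9037: g = 0.00240, g' = -0.7508 → β = 0.9069
Converged at β = 0.9069.
Compositions from xᵢ = zᵢ/(1+β(Kᵢ−1)), yᵢ = Kᵢxᵢ:
  methanol: x = 0.1061, y = 0.4142
  benzene: x = 0.0630, y = 0.1830
  n-octane: x = 0.6117, y = 0.3101
  ethylbenzene: x = 0.2192, y = 0.0927

y_n-octane = 0.3101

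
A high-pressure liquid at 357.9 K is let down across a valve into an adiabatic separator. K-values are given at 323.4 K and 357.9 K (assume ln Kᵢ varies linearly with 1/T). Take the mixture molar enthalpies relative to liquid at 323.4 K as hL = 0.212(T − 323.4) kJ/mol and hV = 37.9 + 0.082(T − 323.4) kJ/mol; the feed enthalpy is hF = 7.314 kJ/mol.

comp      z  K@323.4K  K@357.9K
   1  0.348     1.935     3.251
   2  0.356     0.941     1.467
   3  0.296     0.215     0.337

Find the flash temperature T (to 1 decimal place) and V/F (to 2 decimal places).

Adiabatic flash: solve Rachford–Rice at each trial T, then check hF = ψ·hV(T) + (1−ψ)·hL(T).
  T = 323.4 K: K = (1.935, 0.941, 0.215), RR gives ψ = 0.152, H_out = 5.749 kJ/mol
  T = 357.9 K: K = (3.251, 1.467, 0.337), RR gives ψ = 0.780, H_out = 33.365 kJ/mol
  T = 340.6 K: K = (2.539, 1.187, 0.272), RR gives ψ = 0.537, H_out = 22.806 kJ/mol
  T = 332.0 K: K = (2.225, 1.060, 0.243), RR gives ψ = 0.375, H_out = 15.609 kJ/mol
  T = 327.7 K: K = (2.077, 1.000, 0.229), RR gives ψ = 0.273, H_out = 11.117 kJ/mol
  T = 325.5 K: K = (2.003, 0.969, 0.222), RR gives ψ = 0.214, H_out = 8.498 kJ/mol
Linear interpolation between T = 323.4 (H_out = 5.749) and T = 325.5 (H_out = 8.498) on hF = 7.314 gives T ≈ 324.6 K, at which ψ = 0.19.

T = 324.6 K, V/F = 0.19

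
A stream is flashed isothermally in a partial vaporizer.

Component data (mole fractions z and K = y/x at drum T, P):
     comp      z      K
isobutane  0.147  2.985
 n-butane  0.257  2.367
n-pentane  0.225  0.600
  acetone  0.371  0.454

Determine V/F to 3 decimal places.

V/F = 0.439

Material balance + equilibrium reduce to Σ zᵢ(Kᵢ−1)/(1+V/F(Kᵢ−1)) = 0.
g(0) = ΣzᵢKᵢ − 1 = 0.351 and g(1) = 1 − Σzᵢ/Kᵢ = -0.350, so a root lies in (0, 1).
Newton–Raphson from V/F = 0.67:
  V/F = 0.670: g = -0.1338, g' = -0.580 → V/F = 0.439
Converged at V/F = 0.439.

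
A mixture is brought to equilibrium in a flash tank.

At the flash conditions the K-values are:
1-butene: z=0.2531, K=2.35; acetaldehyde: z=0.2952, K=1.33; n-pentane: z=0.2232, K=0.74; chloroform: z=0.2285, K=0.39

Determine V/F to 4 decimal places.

Rachford–Rice: g(V/F) = Σ zᵢ(Kᵢ−1)/(1+V/F(Kᵢ−1)) = 0.
g(0) = ΣzᵢKᵢ − 1 = 0.2417 and g(1) = 1 − Σzᵢ/Kᵢ = -0.2172, so a root lies in (0, 1).
Newton iteration, V/F⁰ = 0.5:
  V/F = 0.5000: g = 0.02035, g' = -0.3841 → V/F = 0.5530
  V/F = 0.5530: g = -0.00010, g' = -0.3884 → V/F = 0.5527
Converged at V/F = 0.5527.

V/F = 0.5527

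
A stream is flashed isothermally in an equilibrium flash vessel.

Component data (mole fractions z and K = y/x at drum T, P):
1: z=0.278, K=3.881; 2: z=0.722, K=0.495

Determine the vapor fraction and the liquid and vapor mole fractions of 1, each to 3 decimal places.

ψ = 0.300, x_1 = 0.149, y_1 = 0.579

Material balance + equilibrium reduce to Σ zᵢ(Kᵢ−1)/(1+ψ(Kᵢ−1)) = 0.
Check two-phase: ΣzᵢKᵢ = 1.436 > 1 and Σzᵢ/Kᵢ = 1.530 > 1, so g(0) = 0.436 > 0 and g(1) = -0.530 < 0.
Iterate (Newton) starting at ψ = 0.5:
  ψ = 0.500: g = -0.1596, g' = -0.717 → ψ = 0.277
  ψ = 0.277: g = 0.0212, g' = -0.962 → ψ = 0.299
  ψ = 0.299: g = 0.0005, g' = -0.921 → ψ = 0.300
Converged at ψ = 0.300.
Compositions from xᵢ = zᵢ/(1+ψ(Kᵢ−1)), yᵢ = Kᵢxᵢ:
  1: x = 0.149, y = 0.579
  2: x = 0.851, y = 0.421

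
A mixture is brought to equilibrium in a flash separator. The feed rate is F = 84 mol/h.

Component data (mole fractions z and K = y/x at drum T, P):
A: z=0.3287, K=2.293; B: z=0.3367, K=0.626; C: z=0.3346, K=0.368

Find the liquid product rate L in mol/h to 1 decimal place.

Newton iteration, β⁰ = 0.5:
  β = 0.5000: g = -0.20592, g' = -0.5596 → β = 0.1320
  β = 0.1320: g = -0.00015, g' = -0.6122 → β = 0.1318
Converged at β = 0.1318.
Then V = β·F = 0.1318·84 = 11.1 mol/h and L = F − V = 72.9 mol/h.

L = 72.9 mol/h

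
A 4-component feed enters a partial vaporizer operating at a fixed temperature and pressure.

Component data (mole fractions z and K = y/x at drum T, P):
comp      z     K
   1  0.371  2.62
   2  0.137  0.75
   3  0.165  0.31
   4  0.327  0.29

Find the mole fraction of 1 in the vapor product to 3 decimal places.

Let β = V/F and solve Σ zᵢ(Kᵢ−1)/(1+β(Kᵢ−1)) = 0.
Feasibility: ΣzᵢKᵢ = 1.221, Σzᵢ/Kᵢ = 1.984 — both > 1, two phases present.
Newton–Raphson from β = 0.5:
  β = 0.500: g = -0.2409, g' = -0.888 → β = 0.229
  β = 0.229: g = -0.0101, g' = -0.874 → β = 0.217
Converged at β = 0.217.
Compositions from xᵢ = zᵢ/(1+β(Kᵢ−1)), yᵢ = Kᵢxᵢ:
  1: x = 0.274, y = 0.719
  2: x = 0.145, y = 0.109
  3: x = 0.194, y = 0.060
  4: x = 0.387, y = 0.112

y_1 = 0.719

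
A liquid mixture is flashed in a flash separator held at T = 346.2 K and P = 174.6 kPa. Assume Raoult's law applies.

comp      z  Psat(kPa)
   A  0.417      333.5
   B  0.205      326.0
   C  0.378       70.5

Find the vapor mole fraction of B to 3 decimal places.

Raoult's law: Kᵢ = Pᵢˢᵃᵗ/P = Pᵢˢᵃᵗ/174.6.
  K_A = 333.5/174.6 = 1.91008, K_B = 326.0/174.6 = 1.86712, K_C = 70.5/174.6 = 0.40378
Material balance + equilibrium reduce to Σ zᵢ(Kᵢ−1)/(1+V/F(Kᵢ−1)) = 0.
g(0) = ΣzᵢKᵢ − 1 = 0.332 and g(1) = 1 − Σzᵢ/Kᵢ = -0.264, so a root lies in (0, 1).
Newton iteration, V/F⁰ = 0.5:
  V/F = 0.500: g = 0.0637, g' = -0.511 → V/F = 0.625
  V/F = 0.625: g = -0.0019, g' = -0.546 → V/F = 0.621
Converged at V/F = 0.621.
Compositions from xᵢ = zᵢ/(1+V/F(Kᵢ−1)), yᵢ = Kᵢxᵢ:
  A: x = 0.266, y = 0.509
  B: x = 0.133, y = 0.249
  C: x = 0.600, y = 0.242

y_B = 0.249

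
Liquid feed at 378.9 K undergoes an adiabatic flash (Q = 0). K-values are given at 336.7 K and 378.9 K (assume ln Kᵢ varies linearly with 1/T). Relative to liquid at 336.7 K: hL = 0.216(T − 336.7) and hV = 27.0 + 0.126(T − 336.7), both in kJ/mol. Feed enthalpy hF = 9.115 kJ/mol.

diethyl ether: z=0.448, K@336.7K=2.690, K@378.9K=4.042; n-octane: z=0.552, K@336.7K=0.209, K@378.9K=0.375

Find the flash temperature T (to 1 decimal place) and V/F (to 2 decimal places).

Adiabatic flash: solve Rachford–Rice at each trial T, then check hF = ψ·hV(T) + (1−ψ)·hL(T).
  T = 336.7 K: K = (2.690, 0.209), RR gives ψ = 0.240, H_out = 6.473 kJ/mol
  T = 378.9 K: K = (4.042, 0.375), RR gives ψ = 0.535, H_out = 21.536 kJ/mol
  T = 357.8 K: K = (3.337, 0.285), RR gives ψ = 0.390, H_out = 14.353 kJ/mol
  T = 347.2 K: K = (3.004, 0.245), RR gives ψ = 0.318, H_out = 10.552 kJ/mol
  T = 341.9 K: K = (2.844, 0.226), RR gives ψ = 0.280, H_out = 8.544 kJ/mol
  T = 344.5 K: K = (2.922, 0.235), RR gives ψ = 0.299, H_out = 9.541 kJ/mol
  T = 343.2 K: K = (2.883, 0.231), RR gives ψ = 0.289, H_out = 9.046 kJ/mol
Linear interpolation between T = 343.2 (H_out = 9.046) and T = 344.5 (H_out = 9.541) on hF = 9.115 gives T ≈ 343.4 K, at which ψ = 0.29.

T = 343.4 K, V/F = 0.29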